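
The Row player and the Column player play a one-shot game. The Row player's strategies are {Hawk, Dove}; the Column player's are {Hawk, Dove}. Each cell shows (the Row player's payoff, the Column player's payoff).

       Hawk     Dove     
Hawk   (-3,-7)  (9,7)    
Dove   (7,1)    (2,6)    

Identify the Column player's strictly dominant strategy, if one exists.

A strategy is strictly dominant if it gives the Column player a strictly higher payoff than every other strategy, against every choice by the opponent.
Dove strictly dominates: vs Hawk: 7 > -7; vs Dove: 6 > 1.

Dove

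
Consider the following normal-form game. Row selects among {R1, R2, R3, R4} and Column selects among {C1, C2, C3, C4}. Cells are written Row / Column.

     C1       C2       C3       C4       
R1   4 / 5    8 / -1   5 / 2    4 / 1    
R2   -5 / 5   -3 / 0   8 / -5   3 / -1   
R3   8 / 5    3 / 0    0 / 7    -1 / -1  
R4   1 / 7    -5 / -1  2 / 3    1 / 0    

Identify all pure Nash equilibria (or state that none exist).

Find each player's best response to every opponent strategy; NE are the intersections.
Row's best responses — vs C1: R3 (payoff 8); vs C2: R1 (payoff 8); vs C3: R2 (payoff 8); vs C4: R1 (payoff 4).
Column's best responses — vs R1: C1 (payoff 5); vs R2: C1 (payoff 5); vs R3: C3 (payoff 7); vs R4: C1 (payoff 7).
No cell has both players best-responding. For instance, Row's best reply to C3 is R2, but against R2 Column prefers C1 over C3.

No pure-strategy Nash equilibrium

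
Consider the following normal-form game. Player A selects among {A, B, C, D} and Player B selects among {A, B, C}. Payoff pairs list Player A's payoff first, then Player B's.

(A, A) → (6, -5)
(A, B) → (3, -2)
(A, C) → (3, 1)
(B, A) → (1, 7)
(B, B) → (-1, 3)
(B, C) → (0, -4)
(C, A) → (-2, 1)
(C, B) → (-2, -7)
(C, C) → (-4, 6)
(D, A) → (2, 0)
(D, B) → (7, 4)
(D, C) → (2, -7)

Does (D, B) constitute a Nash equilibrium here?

Holding Player B at B: Player A gets 7 from D, versus 3 from A, -1 from B, -2 from C. No profitable deviation for Player A.
Holding Player A at D: Player B gets 4 from B, versus 0 from A, -7 from C. No profitable deviation for Player B either.

Yes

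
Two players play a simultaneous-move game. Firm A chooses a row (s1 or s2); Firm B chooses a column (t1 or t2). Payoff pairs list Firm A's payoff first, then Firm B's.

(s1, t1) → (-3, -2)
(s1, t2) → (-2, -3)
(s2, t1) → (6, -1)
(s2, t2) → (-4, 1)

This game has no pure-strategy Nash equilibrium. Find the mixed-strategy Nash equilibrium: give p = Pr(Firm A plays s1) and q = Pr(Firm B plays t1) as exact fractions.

Each player's mixing probability is pinned down by making the *other* player indifferent.
Firm B indifferent between t1 and t2: p·(-2) + (1−p)·(-1) = p·(-3) + (1−p)·1 ⟹ (-1) + (-1)p = 1 + (-4)p ⟹ p = 2/3.
Firm A indifferent between s1 and s2: q·(-3) + (1−q)·(-2) = q·6 + (1−q)·(-4) ⟹ (-2) + (-1)q = (-4) + 10q ⟹ q = 2/11.

p = 2/3, q = 2/11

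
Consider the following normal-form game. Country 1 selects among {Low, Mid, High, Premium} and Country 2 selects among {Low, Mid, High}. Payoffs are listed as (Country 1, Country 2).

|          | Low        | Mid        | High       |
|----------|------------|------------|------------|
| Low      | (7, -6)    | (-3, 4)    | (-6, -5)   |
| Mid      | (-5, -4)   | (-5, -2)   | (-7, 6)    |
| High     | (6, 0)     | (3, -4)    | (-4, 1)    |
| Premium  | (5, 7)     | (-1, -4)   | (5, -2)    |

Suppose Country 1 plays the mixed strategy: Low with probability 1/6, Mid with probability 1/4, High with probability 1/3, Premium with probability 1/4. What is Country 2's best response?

Country 2's best reply maximizes expected payoff against the mix.
Low: (1/6)·(-6) + (1/4)·(-4) + (1/3)·0 + (1/4)·7 = -1/4
Mid: (1/6)·4 + (1/4)·(-2) + (1/3)·(-4) + (1/4)·(-4) = -13/6
High: (1/6)·(-5) + (1/4)·6 + (1/3)·1 + (1/4)·(-2) = 1/2
Highest expected payoff is 1/2, from High.

High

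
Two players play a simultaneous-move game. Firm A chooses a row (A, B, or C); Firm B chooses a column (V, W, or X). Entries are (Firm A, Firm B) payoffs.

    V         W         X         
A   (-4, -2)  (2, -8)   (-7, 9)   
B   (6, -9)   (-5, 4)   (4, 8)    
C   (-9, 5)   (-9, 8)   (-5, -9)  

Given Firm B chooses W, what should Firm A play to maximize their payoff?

With Firm B fixed at W, Firm A's payoffs are: A → 2, B → -5, C → -9.
The maximum is 2, achieved by A.

A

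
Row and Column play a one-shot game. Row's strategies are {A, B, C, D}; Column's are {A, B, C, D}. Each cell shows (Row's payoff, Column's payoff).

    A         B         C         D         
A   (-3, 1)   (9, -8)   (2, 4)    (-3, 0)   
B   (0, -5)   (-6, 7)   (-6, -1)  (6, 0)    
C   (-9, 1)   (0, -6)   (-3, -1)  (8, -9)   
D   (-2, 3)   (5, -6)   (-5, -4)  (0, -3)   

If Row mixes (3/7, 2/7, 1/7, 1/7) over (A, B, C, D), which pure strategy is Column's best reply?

C

Column's best reply maximizes expected payoff against the mix.
A: (3/7)·1 + (2/7)·(-5) + (1/7)·1 + (1/7)·3 = -3/7
B: (3/7)·(-8) + (2/7)·7 + (1/7)·(-6) + (1/7)·(-6) = -22/7
C: (3/7)·4 + (2/7)·(-1) + (1/7)·(-1) + (1/7)·(-4) = 5/7
D: (3/7)·0 + (2/7)·0 + (1/7)·(-9) + (1/7)·(-3) = -12/7
Highest expected payoff is 5/7, from C.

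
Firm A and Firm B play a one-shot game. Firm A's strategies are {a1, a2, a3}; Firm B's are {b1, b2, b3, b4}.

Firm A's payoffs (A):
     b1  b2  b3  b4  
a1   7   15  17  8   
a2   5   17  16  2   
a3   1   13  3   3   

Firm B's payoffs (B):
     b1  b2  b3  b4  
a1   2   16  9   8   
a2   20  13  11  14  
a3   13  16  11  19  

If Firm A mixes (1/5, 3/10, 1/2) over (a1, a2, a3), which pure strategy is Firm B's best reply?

b4

Compute Firm B's expected payoff from each pure strategy against the given mix.
b1: (1/5)·2 + (3/10)·20 + (1/2)·13 = 129/10
b2: (1/5)·16 + (3/10)·13 + (1/2)·16 = 151/10
b3: (1/5)·9 + (3/10)·11 + (1/2)·11 = 53/5
b4: (1/5)·8 + (3/10)·14 + (1/2)·19 = 153/10
Highest expected payoff is 153/10, from b4.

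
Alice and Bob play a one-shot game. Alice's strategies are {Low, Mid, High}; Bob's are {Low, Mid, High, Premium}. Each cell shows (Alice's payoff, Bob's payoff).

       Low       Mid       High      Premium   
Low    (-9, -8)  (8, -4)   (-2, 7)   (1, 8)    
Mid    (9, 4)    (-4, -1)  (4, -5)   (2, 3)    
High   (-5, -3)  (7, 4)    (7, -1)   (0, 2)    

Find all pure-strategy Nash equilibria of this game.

(Mid, Low)

Find each player's best response to every opponent strategy; NE are the intersections.
Alice's best responses — vs Low: Mid (payoff 9); vs Mid: Low (payoff 8); vs High: High (payoff 7); vs Premium: Mid (payoff 2).
Bob's best responses — vs Low: Premium (payoff 8); vs Mid: Low (payoff 4); vs High: Mid (payoff 4).
The only mutual best response is (Mid, Low); neither player gains by switching there.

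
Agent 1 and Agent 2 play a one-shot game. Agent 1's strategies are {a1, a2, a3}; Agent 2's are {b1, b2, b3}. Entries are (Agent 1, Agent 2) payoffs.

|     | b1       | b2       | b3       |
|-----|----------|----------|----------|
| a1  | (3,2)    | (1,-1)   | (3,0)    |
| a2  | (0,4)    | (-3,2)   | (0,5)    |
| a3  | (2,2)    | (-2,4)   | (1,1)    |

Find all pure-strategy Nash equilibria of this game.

(a1, b1)

Check mutual best responses: a cell is a NE iff neither player can gain by unilaterally deviating.
Agent 1's best responses — vs b1: a1 (payoff 3); vs b2: a1 (payoff 1); vs b3: a1 (payoff 3).
Agent 2's best responses — vs a1: b1 (payoff 2); vs a2: b3 (payoff 5); vs a3: b2 (payoff 4).
The only mutual best response is (a1, b1); neither player gains by switching there.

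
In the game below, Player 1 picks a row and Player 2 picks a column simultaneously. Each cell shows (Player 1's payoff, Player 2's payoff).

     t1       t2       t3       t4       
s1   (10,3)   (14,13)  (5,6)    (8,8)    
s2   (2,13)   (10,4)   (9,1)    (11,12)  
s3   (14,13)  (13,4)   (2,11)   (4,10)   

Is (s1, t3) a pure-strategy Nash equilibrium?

Holding Player 2 at t3: Player 1 gets 5 from s1 but could get 9 by switching to s2. Player 1 has a profitable deviation.

No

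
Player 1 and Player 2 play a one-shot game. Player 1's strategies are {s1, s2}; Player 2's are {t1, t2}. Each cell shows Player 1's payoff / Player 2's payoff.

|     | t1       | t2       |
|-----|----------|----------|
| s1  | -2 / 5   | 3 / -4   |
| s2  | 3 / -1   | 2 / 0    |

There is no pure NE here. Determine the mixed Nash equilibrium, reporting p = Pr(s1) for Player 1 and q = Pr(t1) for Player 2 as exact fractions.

In a mixed NE each player is indifferent between their pure strategies, so the opponent's mix sets the indifference.
Player 2 indifferent between t1 and t2: p·5 + (1−p)·(-1) = p·(-4) + (1−p)·0 ⟹ (-1) + 6p = 0 + (-4)p ⟹ p = 1/10.
Player 1 indifferent between s1 and s2: q·(-2) + (1−q)·3 = q·3 + (1−q)·2 ⟹ 3 + (-5)q = 2 + 1q ⟹ q = 1/6.

p = 1/10, q = 1/6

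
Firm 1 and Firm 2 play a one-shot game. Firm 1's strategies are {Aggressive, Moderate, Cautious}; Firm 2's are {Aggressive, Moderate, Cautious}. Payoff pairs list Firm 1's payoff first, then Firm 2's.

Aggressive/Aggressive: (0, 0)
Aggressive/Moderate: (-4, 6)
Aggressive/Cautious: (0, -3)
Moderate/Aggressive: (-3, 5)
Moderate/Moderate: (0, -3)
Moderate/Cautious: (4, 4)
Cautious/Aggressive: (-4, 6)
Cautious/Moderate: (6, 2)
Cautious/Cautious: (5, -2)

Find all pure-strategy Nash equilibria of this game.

A profile is a Nash equilibrium when each player is best-responding to the other.
Firm 1's best responses — vs Aggressive: Aggressive (payoff 0); vs Moderate: Cautious (payoff 6); vs Cautious: Cautious (payoff 5).
Firm 2's best responses — vs Aggressive: Moderate (payoff 6); vs Moderate: Aggressive (payoff 5); vs Cautious: Aggressive (payoff 6).
No cell has both players best-responding. For instance, Firm 1's best reply to Cautious is Cautious, but against Cautious Firm 2 prefers Aggressive over Cautious.

None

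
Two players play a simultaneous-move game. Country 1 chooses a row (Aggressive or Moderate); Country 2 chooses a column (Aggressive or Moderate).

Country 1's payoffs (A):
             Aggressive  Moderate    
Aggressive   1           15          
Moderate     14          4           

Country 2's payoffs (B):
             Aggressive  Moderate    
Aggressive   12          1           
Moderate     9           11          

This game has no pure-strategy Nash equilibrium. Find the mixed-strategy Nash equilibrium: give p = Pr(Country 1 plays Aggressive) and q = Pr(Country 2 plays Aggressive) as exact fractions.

Each player's mixing probability is pinned down by making the *other* player indifferent.
Country 2 indifferent between Aggressive and Moderate: p·12 + (1−p)·9 = p·1 + (1−p)·11 ⟹ 9 + 3p = 11 + (-10)p ⟹ p = 2/13.
Country 1 indifferent between Aggressive and Moderate: q·1 + (1−q)·15 = q·14 + (1−q)·4 ⟹ 15 + (-14)q = 4 + 10q ⟹ q = 11/24.

p = 2/13, q = 11/24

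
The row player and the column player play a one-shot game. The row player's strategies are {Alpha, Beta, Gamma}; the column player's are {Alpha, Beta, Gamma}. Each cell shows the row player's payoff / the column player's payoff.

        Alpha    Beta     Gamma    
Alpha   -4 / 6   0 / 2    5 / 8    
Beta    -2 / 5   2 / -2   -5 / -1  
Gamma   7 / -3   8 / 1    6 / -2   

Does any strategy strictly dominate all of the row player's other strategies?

Gamma

Check whether one of the row player's strategies beats all alternatives regardless of what the opponent does.
Gamma strictly dominates: vs Alpha: 7 > each of {-4, -2}; vs Beta: 8 > each of {0, 2}; vs Gamma: 6 > each of {5, -5}.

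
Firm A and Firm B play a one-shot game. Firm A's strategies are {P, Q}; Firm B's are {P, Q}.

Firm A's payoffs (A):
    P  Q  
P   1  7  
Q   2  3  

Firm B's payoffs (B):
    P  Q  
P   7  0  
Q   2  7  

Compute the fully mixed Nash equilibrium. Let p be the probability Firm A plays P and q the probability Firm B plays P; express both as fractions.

p = 5/12, q = 4/5

Each player's mixing probability is pinned down by making the *other* player indifferent.
Firm B indifferent between P and Q: p·7 + (1−p)·2 = p·0 + (1−p)·7 ⟹ 2 + 5p = 7 + (-7)p ⟹ p = 5/12.
Firm A indifferent between P and Q: q·1 + (1−q)·7 = q·2 + (1−q)·3 ⟹ 7 + (-6)q = 3 + (-1)q ⟹ q = 4/5.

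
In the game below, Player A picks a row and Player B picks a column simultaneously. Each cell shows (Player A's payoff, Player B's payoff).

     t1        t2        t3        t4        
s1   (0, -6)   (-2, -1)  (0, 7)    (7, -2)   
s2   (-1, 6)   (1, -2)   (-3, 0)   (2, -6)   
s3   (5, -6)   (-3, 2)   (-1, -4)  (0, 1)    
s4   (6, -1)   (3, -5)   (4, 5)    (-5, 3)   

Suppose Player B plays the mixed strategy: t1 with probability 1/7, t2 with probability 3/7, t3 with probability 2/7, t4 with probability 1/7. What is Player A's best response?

Player A's best reply maximizes expected payoff against the mix.
s1: (1/7)·0 + (3/7)·(-2) + (2/7)·0 + (1/7)·7 = 1/7
s2: (1/7)·(-1) + (3/7)·1 + (2/7)·(-3) + (1/7)·2 = -2/7
s3: (1/7)·5 + (3/7)·(-3) + (2/7)·(-1) + (1/7)·0 = -6/7
s4: (1/7)·6 + (3/7)·3 + (2/7)·4 + (1/7)·(-5) = 18/7
Highest expected payoff is 18/7, from s4.

s4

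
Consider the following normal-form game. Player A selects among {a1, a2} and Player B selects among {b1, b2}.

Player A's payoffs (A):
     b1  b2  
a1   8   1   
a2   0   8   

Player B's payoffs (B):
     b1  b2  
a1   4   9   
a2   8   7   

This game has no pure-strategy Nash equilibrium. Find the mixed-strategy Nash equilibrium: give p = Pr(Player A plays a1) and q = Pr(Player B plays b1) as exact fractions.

p = 1/6, q = 7/15

Each player's mixing probability is pinned down by making the *other* player indifferent.
Player B indifferent between b1 and b2: p·4 + (1−p)·8 = p·9 + (1−p)·7 ⟹ 8 + (-4)p = 7 + 2p ⟹ p = 1/6.
Player A indifferent between a1 and a2: q·8 + (1−q)·1 = q·0 + (1−q)·8 ⟹ 1 + 7q = 8 + (-8)q ⟹ q = 7/15.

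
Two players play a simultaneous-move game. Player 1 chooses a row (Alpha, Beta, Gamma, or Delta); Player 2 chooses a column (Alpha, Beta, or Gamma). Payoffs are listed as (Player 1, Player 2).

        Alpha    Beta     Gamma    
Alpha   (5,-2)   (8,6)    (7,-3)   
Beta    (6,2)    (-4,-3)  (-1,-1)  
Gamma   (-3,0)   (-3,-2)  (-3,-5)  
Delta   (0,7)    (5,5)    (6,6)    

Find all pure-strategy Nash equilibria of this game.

Check mutual best responses: a cell is a NE iff neither player can gain by unilaterally deviating.
Player 1's best responses — vs Alpha: Beta (payoff 6); vs Beta: Alpha (payoff 8); vs Gamma: Alpha (payoff 7).
Player 2's best responses — vs Alpha: Beta (payoff 6); vs Beta: Alpha (payoff 2); vs Gamma: Alpha (payoff 0); vs Delta: Alpha (payoff 7).
Mutual best responses occur at (Alpha, Beta) and (Beta, Alpha); at each, neither player gains by switching.

(Alpha, Beta) and (Beta, Alpha)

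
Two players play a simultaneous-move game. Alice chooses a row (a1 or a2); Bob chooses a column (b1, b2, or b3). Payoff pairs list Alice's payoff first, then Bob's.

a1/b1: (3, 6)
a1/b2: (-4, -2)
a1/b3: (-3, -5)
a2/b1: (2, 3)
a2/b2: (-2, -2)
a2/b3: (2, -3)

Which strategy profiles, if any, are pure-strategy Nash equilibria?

(a1, b1)

Check mutual best responses: a cell is a NE iff neither player can gain by unilaterally deviating.
Alice's best responses — vs b1: a1 (payoff 3); vs b2: a2 (payoff -2); vs b3: a2 (payoff 2).
Bob's best responses — vs a1: b1 (payoff 6); vs a2: b1 (payoff 3).
The only mutual best response is (a1, b1); neither player gains by switching there.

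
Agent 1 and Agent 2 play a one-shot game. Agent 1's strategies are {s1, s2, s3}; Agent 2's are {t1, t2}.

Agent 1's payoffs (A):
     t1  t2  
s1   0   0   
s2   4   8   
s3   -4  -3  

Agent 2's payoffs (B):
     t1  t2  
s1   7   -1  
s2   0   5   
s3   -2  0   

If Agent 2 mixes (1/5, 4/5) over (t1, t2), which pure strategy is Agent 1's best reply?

Agent 1's best reply maximizes expected payoff against the mix.
s1: (1/5)·0 + (4/5)·0 = 0
s2: (1/5)·4 + (4/5)·8 = 36/5
s3: (1/5)·(-4) + (4/5)·(-3) = -16/5
Highest expected payoff is 36/5, from s2.

s2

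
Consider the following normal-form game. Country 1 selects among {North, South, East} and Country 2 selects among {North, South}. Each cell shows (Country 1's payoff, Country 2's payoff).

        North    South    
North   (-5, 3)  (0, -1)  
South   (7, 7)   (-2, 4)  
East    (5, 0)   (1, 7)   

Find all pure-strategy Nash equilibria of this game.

(South, North) and (East, South)

Find each player's best response to every opponent strategy; NE are the intersections.
Country 1's best responses — vs North: South (payoff 7); vs South: East (payoff 1).
Country 2's best responses — vs North: North (payoff 3); vs South: North (payoff 7); vs East: South (payoff 7).
Mutual best responses occur at (South, North) and (East, South); at each, neither player gains by switching.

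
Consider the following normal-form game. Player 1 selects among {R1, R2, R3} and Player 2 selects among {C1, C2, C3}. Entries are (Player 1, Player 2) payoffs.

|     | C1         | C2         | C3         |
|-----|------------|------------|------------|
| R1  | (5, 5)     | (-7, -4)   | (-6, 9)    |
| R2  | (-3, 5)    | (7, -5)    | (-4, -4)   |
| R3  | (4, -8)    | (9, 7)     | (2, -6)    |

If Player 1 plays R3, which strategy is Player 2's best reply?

C2

With Player 1 fixed at R3, Player 2's payoffs are: C1 → -8, C2 → 7, C3 → -6.
The maximum is 7, achieved by C2.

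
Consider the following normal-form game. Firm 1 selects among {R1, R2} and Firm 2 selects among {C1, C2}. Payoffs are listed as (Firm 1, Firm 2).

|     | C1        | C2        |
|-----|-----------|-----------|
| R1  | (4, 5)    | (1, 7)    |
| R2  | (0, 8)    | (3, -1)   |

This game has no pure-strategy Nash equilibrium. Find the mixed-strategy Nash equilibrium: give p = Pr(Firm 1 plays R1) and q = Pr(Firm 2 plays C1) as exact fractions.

p = 9/11, q = 1/3

Each player's mixing probability is pinned down by making the *other* player indifferent.
Firm 2 indifferent between C1 and C2: p·5 + (1−p)·8 = p·7 + (1−p)·(-1) ⟹ 8 + (-3)p = (-1) + 8p ⟹ p = 9/11.
Firm 1 indifferent between R1 and R2: q·4 + (1−q)·1 = q·0 + (1−q)·3 ⟹ 1 + 3q = 3 + (-3)q ⟹ q = 1/3.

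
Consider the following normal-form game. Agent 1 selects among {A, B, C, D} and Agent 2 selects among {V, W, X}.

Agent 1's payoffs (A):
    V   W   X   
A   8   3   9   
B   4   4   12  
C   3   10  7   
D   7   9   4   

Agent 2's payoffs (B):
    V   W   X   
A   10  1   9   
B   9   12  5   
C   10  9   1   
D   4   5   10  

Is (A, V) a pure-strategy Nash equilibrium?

Holding Agent 2 at V: Agent 1 gets 8 from A, versus 4 from B, 3 from C, 7 from D. No profitable deviation for Agent 1.
Holding Agent 1 at A: Agent 2 gets 10 from V, versus 1 from W, 9 from X. No profitable deviation for Agent 2 either.

Yes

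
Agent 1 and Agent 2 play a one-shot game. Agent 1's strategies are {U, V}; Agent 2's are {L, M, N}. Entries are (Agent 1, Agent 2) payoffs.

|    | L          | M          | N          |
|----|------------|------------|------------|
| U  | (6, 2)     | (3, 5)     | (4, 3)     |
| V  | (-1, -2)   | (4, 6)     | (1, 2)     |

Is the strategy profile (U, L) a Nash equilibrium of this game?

No

Holding Agent 2 at L: Agent 1 gets 6 from U, versus -1 from V. No profitable deviation for Agent 1.
Holding Agent 1 at U: Agent 2 gets 2 from L but could get 5 by switching to M. Agent 2 has a profitable deviation.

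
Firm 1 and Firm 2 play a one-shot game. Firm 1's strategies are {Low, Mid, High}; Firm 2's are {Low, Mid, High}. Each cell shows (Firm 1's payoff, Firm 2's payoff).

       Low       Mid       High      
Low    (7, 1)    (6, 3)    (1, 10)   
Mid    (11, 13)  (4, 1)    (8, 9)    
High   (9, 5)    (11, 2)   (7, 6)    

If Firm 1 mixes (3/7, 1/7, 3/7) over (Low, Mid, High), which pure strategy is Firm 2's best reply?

High

Firm 2's best reply maximizes expected payoff against the mix.
Low: (3/7)·1 + (1/7)·13 + (3/7)·5 = 31/7
Mid: (3/7)·3 + (1/7)·1 + (3/7)·2 = 16/7
High: (3/7)·10 + (1/7)·9 + (3/7)·6 = 57/7
Highest expected payoff is 57/7, from High.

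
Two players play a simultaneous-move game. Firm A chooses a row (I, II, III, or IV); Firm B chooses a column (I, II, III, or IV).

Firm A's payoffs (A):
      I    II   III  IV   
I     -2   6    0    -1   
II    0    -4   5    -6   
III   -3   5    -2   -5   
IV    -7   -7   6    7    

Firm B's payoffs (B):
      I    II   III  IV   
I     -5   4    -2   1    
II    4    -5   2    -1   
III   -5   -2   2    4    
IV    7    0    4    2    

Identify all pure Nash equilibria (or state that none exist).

Find each player's best response to every opponent strategy; NE are the intersections.
Firm A's best responses — vs I: II (payoff 0); vs II: I (payoff 6); vs III: IV (payoff 6); vs IV: IV (payoff 7).
Firm B's best responses — vs I: II (payoff 4); vs II: I (payoff 4); vs III: IV (payoff 4); vs IV: I (payoff 7).
Mutual best responses occur at (I, II) and (II, I); at each, neither player gains by switching.

(I, II) and (II, I)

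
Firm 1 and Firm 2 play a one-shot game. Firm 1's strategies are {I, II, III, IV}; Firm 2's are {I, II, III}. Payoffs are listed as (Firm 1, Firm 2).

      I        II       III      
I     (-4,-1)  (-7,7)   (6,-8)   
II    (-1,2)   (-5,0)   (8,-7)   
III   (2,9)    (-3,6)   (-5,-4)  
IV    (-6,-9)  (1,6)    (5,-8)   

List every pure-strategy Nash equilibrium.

Find each player's best response to every opponent strategy; NE are the intersections.
Firm 1's best responses — vs I: III (payoff 2); vs II: IV (payoff 1); vs III: II (payoff 8).
Firm 2's best responses — vs I: II (payoff 7); vs II: I (payoff 2); vs III: I (payoff 9); vs IV: II (payoff 6).
Mutual best responses occur at (III, I) and (IV, II); at each, neither player gains by switching.

(III, I) and (IV, II)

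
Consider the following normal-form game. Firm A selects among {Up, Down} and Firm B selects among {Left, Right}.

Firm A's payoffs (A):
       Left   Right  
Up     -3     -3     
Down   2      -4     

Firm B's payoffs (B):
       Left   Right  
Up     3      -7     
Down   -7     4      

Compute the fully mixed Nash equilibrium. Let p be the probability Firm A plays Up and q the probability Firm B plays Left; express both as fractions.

Each player's mixing probability is pinned down by making the *other* player indifferent.
Firm B indifferent between Left and Right: p·3 + (1−p)·(-7) = p·(-7) + (1−p)·4 ⟹ (-7) + 10p = 4 + (-11)p ⟹ p = 11/21.
Firm A indifferent between Up and Down: q·(-3) + (1−q)·(-3) = q·2 + (1−q)·(-4) ⟹ (-3) + 0q = (-4) + 6q ⟹ q = 1/6.

p = 11/21, q = 1/6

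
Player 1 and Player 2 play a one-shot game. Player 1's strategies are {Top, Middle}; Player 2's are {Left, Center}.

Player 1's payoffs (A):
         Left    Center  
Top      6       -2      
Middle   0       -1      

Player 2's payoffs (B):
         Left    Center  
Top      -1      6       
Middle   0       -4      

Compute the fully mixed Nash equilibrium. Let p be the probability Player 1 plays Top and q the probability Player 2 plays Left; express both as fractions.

p = 4/11, q = 1/7

Each player's mixing probability is pinned down by making the *other* player indifferent.
Player 2 indifferent between Left and Center: p·(-1) + (1−p)·0 = p·6 + (1−p)·(-4) ⟹ 0 + (-1)p = (-4) + 10p ⟹ p = 4/11.
Player 1 indifferent between Top and Middle: q·6 + (1−q)·(-2) = q·0 + (1−q)·(-1) ⟹ (-2) + 8q = (-1) + 1q ⟹ q = 1/7.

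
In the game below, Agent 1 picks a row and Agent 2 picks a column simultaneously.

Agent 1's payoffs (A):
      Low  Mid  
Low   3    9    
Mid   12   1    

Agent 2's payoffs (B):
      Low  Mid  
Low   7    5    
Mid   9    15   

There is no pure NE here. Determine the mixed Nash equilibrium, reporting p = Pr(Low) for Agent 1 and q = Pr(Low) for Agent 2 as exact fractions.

p = 3/4, q = 8/17

In a mixed NE each player is indifferent between their pure strategies, so the opponent's mix sets the indifference.
Agent 2 indifferent between Low and Mid: p·7 + (1−p)·9 = p·5 + (1−p)·15 ⟹ 9 + (-2)p = 15 + (-10)p ⟹ p = 3/4.
Agent 1 indifferent between Low and Mid: q·3 + (1−q)·9 = q·12 + (1−q)·1 ⟹ 9 + (-6)q = 1 + 11q ⟹ q = 8/17.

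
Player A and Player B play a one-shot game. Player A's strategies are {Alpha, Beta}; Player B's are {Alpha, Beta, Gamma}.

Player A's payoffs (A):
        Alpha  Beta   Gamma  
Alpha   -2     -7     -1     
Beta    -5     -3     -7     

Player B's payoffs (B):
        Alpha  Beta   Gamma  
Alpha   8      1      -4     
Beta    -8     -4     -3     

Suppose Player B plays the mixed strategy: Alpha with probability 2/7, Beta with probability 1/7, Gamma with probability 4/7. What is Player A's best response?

Alpha

Compute Player A's expected payoff from each pure strategy against the given mix.
Alpha: (2/7)·(-2) + (1/7)·(-7) + (4/7)·(-1) = -15/7
Beta: (2/7)·(-5) + (1/7)·(-3) + (4/7)·(-7) = -41/7
Highest expected payoff is -15/7, from Alpha.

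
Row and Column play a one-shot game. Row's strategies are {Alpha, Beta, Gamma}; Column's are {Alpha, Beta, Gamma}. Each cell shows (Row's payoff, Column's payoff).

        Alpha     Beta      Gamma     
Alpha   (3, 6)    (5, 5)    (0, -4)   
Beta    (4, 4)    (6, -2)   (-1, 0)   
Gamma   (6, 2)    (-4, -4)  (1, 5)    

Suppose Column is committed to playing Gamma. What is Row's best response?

With Column fixed at Gamma, Row's payoffs are: Alpha → 0, Beta → -1, Gamma → 1.
The maximum is 1, achieved by Gamma.

Gamma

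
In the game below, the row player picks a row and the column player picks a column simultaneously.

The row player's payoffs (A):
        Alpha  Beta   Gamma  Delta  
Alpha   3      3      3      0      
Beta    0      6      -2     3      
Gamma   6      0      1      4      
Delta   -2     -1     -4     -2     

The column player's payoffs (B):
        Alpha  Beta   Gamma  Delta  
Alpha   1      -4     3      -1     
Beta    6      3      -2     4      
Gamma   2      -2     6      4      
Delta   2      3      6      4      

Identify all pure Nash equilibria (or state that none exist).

(Alpha, Gamma)

Find each player's best response to every opponent strategy; NE are the intersections.
The row player's best responses — vs Alpha: Gamma (payoff 6); vs Beta: Beta (payoff 6); vs Gamma: Alpha (payoff 3); vs Delta: Gamma (payoff 4).
The column player's best responses — vs Alpha: Gamma (payoff 3); vs Beta: Alpha (payoff 6); vs Gamma: Gamma (payoff 6); vs Delta: Gamma (payoff 6).
The only mutual best response is (Alpha, Gamma); neither player gains by switching there.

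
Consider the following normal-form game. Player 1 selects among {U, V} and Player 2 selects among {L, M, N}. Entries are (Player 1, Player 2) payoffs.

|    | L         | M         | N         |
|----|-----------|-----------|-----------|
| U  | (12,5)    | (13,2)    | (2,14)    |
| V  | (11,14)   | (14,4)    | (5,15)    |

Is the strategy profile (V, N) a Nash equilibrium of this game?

Holding Player 2 at N: Player 1 gets 5 from V, versus 2 from U. No profitable deviation for Player 1.
Holding Player 1 at V: Player 2 gets 15 from N, versus 14 from L, 4 from M. No profitable deviation for Player 2 either.

Yes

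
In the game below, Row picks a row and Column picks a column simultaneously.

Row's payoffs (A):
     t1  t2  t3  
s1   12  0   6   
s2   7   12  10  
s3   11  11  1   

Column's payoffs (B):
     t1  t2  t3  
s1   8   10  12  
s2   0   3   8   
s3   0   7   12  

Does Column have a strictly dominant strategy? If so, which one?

t3

Check whether one of Column's strategies beats all alternatives regardless of what the opponent does.
t3 strictly dominates: vs s1: 12 > each of {8, 10}; vs s2: 8 > each of {0, 3}; vs s3: 12 > each of {0, 7}.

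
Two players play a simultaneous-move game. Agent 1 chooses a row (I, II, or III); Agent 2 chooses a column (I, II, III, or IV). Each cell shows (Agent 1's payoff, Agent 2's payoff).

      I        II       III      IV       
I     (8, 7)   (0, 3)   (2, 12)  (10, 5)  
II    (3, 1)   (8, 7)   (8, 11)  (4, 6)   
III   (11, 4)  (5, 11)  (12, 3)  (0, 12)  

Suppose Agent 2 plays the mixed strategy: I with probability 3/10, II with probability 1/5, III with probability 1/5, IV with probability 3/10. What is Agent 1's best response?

Agent 1's best reply maximizes expected payoff against the mix.
I: (3/10)·8 + (1/5)·0 + (1/5)·2 + (3/10)·10 = 29/5
II: (3/10)·3 + (1/5)·8 + (1/5)·8 + (3/10)·4 = 53/10
III: (3/10)·11 + (1/5)·5 + (1/5)·12 + (3/10)·0 = 67/10
Highest expected payoff is 67/10, from III.

III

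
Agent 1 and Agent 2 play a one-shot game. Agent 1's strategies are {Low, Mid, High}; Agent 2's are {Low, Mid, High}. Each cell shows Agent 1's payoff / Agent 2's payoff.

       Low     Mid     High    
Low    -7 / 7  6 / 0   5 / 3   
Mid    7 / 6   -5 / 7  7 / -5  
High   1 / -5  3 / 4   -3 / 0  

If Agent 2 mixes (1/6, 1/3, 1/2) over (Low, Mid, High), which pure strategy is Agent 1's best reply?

Agent 1's best reply maximizes expected payoff against the mix.
Low: (1/6)·(-7) + (1/3)·6 + (1/2)·5 = 10/3
Mid: (1/6)·7 + (1/3)·(-5) + (1/2)·7 = 3
High: (1/6)·1 + (1/3)·3 + (1/2)·(-3) = -1/3
Highest expected payoff is 10/3, from Low.

Low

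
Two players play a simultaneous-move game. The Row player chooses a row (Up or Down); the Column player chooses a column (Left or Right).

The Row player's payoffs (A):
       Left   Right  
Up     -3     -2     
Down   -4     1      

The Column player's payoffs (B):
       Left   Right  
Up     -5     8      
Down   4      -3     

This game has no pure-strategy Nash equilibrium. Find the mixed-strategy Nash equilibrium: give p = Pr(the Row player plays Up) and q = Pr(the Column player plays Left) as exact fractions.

p = 7/20, q = 3/4

In a mixed NE each player is indifferent between their pure strategies, so the opponent's mix sets the indifference.
The Column player indifferent between Left and Right: p·(-5) + (1−p)·4 = p·8 + (1−p)·(-3) ⟹ 4 + (-9)p = (-3) + 11p ⟹ p = 7/20.
The Row player indifferent between Up and Down: q·(-3) + (1−q)·(-2) = q·(-4) + (1−q)·1 ⟹ (-2) + (-1)q = 1 + (-5)q ⟹ q = 3/4.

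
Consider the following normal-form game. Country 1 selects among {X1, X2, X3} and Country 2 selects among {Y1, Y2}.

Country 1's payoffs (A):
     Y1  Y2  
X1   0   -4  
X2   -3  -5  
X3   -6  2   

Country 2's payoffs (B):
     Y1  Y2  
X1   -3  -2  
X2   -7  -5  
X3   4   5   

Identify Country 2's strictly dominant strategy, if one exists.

A strategy is strictly dominant if it gives Country 2 a strictly higher payoff than every other strategy, against every choice by the opponent.
Y2 strictly dominates: vs X1: -2 > -3; vs X2: -5 > -7; vs X3: 5 > 4.

Y2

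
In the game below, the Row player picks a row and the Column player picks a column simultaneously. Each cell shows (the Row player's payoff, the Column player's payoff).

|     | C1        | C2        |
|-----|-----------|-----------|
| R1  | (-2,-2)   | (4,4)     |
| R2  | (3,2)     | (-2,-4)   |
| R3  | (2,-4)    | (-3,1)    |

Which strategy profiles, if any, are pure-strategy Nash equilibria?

(R1, C2) and (R2, C1)

A profile is a Nash equilibrium when each player is best-responding to the other.
The Row player's best responses — vs C1: R2 (payoff 3); vs C2: R1 (payoff 4).
The Column player's best responses — vs R1: C2 (payoff 4); vs R2: C1 (payoff 2); vs R3: C2 (payoff 1).
Mutual best responses occur at (R1, C2) and (R2, C1); at each, neither player gains by switching.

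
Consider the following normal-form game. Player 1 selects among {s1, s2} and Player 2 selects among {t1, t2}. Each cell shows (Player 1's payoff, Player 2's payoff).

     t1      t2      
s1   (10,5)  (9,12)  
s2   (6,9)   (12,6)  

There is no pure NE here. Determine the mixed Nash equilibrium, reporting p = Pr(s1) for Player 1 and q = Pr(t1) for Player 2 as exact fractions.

p = 3/10, q = 3/7

Each player's mixing probability is pinned down by making the *other* player indifferent.
Player 2 indifferent between t1 and t2: p·5 + (1−p)·9 = p·12 + (1−p)·6 ⟹ 9 + (-4)p = 6 + 6p ⟹ p = 3/10.
Player 1 indifferent between s1 and s2: q·10 + (1−q)·9 = q·6 + (1−q)·12 ⟹ 9 + 1q = 12 + (-6)q ⟹ q = 3/7.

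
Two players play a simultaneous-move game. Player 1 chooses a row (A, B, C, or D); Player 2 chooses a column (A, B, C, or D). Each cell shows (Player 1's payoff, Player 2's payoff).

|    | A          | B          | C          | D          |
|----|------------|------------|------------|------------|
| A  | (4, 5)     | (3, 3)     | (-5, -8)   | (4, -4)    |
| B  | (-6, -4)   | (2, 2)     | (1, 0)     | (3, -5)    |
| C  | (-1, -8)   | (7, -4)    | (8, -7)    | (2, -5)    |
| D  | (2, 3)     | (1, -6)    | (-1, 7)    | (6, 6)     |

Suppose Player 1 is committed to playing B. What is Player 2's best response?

With Player 1 fixed at B, Player 2's payoffs are: A → -4, B → 2, C → 0, D → -5.
The maximum is 2, achieved by B.

B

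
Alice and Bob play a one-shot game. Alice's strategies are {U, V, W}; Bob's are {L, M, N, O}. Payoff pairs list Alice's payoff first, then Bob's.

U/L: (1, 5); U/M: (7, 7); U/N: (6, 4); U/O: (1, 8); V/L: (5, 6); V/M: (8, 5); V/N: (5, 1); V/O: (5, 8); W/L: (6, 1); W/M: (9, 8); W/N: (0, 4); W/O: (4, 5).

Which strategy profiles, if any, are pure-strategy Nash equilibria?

(V, O) and (W, M)

Find each player's best response to every opponent strategy; NE are the intersections.
Alice's best responses — vs L: W (payoff 6); vs M: W (payoff 9); vs N: U (payoff 6); vs O: V (payoff 5).
Bob's best responses — vs U: O (payoff 8); vs V: O (payoff 8); vs W: M (payoff 8).
Mutual best responses occur at (V, O) and (W, M); at each, neither player gains by switching.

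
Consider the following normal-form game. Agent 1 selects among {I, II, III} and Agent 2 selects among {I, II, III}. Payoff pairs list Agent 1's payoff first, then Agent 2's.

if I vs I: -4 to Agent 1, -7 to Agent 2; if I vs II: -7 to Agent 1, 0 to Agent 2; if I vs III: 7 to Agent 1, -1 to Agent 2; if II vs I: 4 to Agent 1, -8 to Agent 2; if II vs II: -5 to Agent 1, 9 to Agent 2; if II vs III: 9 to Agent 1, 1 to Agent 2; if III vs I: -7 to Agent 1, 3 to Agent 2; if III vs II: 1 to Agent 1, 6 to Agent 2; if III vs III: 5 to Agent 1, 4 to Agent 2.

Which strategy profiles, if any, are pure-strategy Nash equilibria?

A profile is a Nash equilibrium when each player is best-responding to the other.
Agent 1's best responses — vs I: II (payoff 4); vs II: III (payoff 1); vs III: II (payoff 9).
Agent 2's best responses — vs I: II (payoff 0); vs II: II (payoff 9); vs III: II (payoff 6).
The only mutual best response is (III, II); neither player gains by switching there.

(III, II)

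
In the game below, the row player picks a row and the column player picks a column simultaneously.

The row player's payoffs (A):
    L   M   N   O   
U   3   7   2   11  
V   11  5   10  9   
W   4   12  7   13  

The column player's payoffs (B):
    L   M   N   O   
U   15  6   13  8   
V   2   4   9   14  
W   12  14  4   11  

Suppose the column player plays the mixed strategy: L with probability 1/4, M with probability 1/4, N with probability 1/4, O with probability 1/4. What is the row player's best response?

The row player's best reply maximizes expected payoff against the mix.
U: (1/4)·3 + (1/4)·7 + (1/4)·2 + (1/4)·11 = 23/4
V: (1/4)·11 + (1/4)·5 + (1/4)·10 + (1/4)·9 = 35/4
W: (1/4)·4 + (1/4)·12 + (1/4)·7 + (1/4)·13 = 9
Highest expected payoff is 9, from W.

W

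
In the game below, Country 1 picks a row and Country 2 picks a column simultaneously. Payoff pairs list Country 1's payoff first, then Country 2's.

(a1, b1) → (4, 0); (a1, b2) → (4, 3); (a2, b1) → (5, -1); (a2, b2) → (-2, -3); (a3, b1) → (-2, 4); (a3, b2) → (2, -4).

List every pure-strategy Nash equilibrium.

(a1, b2) and (a2, b1)

Check mutual best responses: a cell is a NE iff neither player can gain by unilaterally deviating.
Country 1's best responses — vs b1: a2 (payoff 5); vs b2: a1 (payoff 4).
Country 2's best responses — vs a1: b2 (payoff 3); vs a2: b1 (payoff -1); vs a3: b1 (payoff 4).
Mutual best responses occur at (a1, b2) and (a2, b1); at each, neither player gains by switching.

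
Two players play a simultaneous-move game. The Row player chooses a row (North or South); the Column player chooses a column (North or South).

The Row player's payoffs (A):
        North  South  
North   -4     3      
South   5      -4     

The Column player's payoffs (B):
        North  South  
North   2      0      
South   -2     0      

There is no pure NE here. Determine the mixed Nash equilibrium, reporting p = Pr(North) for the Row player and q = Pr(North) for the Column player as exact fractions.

In a mixed NE each player is indifferent between their pure strategies, so the opponent's mix sets the indifference.
The Column player indifferent between North and South: p·2 + (1−p)·(-2) = p·0 + (1−p)·0 ⟹ (-2) + 4p = 0 + 0p ⟹ p = 1/2.
The Row player indifferent between North and South: q·(-4) + (1−q)·3 = q·5 + (1−q)·(-4) ⟹ 3 + (-7)q = (-4) + 9q ⟹ q = 7/16.

p = 1/2, q = 7/16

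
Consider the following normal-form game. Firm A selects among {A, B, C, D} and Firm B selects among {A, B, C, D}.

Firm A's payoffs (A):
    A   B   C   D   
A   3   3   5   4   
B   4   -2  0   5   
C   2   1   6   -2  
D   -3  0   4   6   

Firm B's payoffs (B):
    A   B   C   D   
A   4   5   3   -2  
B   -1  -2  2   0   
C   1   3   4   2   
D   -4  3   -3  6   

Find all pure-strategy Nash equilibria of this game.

A profile is a Nash equilibrium when each player is best-responding to the other.
Firm A's best responses — vs A: B (payoff 4); vs B: A (payoff 3); vs C: C (payoff 6); vs D: D (payoff 6).
Firm B's best responses — vs A: B (payoff 5); vs B: C (payoff 2); vs C: C (payoff 4); vs D: D (payoff 6).
Mutual best responses occur at (A, B), (C, C), and (D, D); at each, neither player gains by switching.

(A, B), (C, C), and (D, D)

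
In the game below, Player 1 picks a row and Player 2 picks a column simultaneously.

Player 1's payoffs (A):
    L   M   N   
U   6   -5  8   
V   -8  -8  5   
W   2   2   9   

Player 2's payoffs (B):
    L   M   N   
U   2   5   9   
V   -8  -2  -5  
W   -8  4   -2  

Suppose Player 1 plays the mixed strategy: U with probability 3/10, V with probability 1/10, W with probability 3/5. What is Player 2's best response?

Player 2's best reply maximizes expected payoff against the mix.
L: (3/10)·2 + (1/10)·(-8) + (3/5)·(-8) = -5
M: (3/10)·5 + (1/10)·(-2) + (3/5)·4 = 37/10
N: (3/10)·9 + (1/10)·(-5) + (3/5)·(-2) = 1
Highest expected payoff is 37/10, from M.

M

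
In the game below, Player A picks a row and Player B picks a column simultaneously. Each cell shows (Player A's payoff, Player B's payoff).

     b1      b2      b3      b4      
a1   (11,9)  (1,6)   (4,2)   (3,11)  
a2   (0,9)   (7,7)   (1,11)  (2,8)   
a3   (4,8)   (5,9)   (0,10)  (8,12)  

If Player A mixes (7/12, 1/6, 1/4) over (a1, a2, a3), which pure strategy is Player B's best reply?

Player B's best reply maximizes expected payoff against the mix.
b1: (7/12)·9 + (1/6)·9 + (1/4)·8 = 35/4
b2: (7/12)·6 + (1/6)·7 + (1/4)·9 = 83/12
b3: (7/12)·2 + (1/6)·11 + (1/4)·10 = 11/2
b4: (7/12)·11 + (1/6)·8 + (1/4)·12 = 43/4
Highest expected payoff is 43/4, from b4.

b4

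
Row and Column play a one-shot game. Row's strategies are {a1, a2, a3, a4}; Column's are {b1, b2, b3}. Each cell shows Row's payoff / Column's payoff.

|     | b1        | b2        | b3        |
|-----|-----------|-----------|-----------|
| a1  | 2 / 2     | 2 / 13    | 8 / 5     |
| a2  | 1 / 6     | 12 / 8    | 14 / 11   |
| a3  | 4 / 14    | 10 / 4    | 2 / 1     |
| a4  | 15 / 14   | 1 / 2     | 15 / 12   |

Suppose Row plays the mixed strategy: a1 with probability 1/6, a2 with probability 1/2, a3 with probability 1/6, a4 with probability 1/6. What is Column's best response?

b3

Column's best reply maximizes expected payoff against the mix.
b1: (1/6)·2 + (1/2)·6 + (1/6)·14 + (1/6)·14 = 8
b2: (1/6)·13 + (1/2)·8 + (1/6)·4 + (1/6)·2 = 43/6
b3: (1/6)·5 + (1/2)·11 + (1/6)·1 + (1/6)·12 = 17/2
Highest expected payoff is 17/2, from b3.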